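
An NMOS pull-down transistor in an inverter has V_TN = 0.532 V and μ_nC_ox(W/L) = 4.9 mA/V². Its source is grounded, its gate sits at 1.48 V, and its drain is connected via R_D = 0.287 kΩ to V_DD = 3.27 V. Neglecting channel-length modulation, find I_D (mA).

I_D = 2.20 mA

V_GS = V_G = 1.48 V, so V_ov = 1.48 − 0.532 = 0.948 V.
Assume saturation: I_D = ½ k_n V_ov² = 0.5 × 4.9 × 0.948² = 2.2 mA, giving V_DS = V_DD − I_D R_D = 3.27 − 2.2 × 0.287 = 2.64 V.
V_DS = 2.64 V ≥ V_ov = 0.948 V, confirming saturation.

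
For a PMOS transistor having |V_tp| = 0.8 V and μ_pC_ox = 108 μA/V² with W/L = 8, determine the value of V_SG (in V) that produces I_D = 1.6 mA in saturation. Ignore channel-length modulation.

k_p = μ_pC_ox · (W/L) = 0.864 mA/V².
In saturation I_D = ½ k_p (V_SG − |V_tp|)², so V_SG − |V_tp| = √(2 I_D / k_p) = √(2 × 1.6 / 0.864) = 1.92 V.
V_SG = 0.8 + 1.92 = 2.72 V.

V_SG = 2.72 V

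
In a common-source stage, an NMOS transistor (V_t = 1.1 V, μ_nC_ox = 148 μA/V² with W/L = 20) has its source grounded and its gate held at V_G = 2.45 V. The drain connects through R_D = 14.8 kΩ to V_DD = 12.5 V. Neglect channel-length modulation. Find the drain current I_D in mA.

I_D = 0.829 mA

V_GS = V_G = 2.45 V, so V_ov = 2.45 − 1.1 = 1.35 V.
k_n = μ_nC_ox · (W/L) = 2.96 mA/V².
Assume saturation: I_D = ½ k_n V_ov² = 0.5 × 2.96 × 1.35² = 2.7 mA, giving V_DS = V_DD − I_D R_D = 12.5 − 2.7 × 14.8 = -27.4 V.
But -27.4 V < V_ov = 1.35 V, so the device is actually in triode.
In triode I_D = k_n[V_ov V_DS − ½ V_DS²] and I_D = (V_DD − V_DS)/R_D. Equating: 21.9 V_DS² − 60.14 V_DS + 12.5 = 0, giving V_DS = 0.227 V (the root below V_ov).
I_D = (12.5 − 0.227) / 14.8 = 0.829 mA.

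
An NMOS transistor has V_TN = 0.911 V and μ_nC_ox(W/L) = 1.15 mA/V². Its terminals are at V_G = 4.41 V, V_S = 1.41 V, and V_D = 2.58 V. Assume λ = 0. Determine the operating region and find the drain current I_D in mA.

V_GS = V_G − V_S = 4.41 − 1.41 = 3 V; V_DS = V_D − V_S = 2.58 − 1.41 = 1.17 V.
V_ov = V_GS − V_TN = 3 − 0.911 = 2.09 V.
Since V_DS = 1.17 V < V_ov = 2.09 V, the device is in the triode region.
I_D = k_n [V_ov · V_DS − ½ V_DS²] = 1.15 × [2.09 × 1.17 − 0.5 × 1.17²] = 2.02 mA.

Triode; I_D = 2.02 mA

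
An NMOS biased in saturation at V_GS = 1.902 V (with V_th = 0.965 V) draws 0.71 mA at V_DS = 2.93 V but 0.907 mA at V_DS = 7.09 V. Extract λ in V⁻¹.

With V_GS fixed, I_D ∝ (1 + λ V_DS) in saturation, so I_D2/I_D1 = (1 + λ V_DS2)/(1 + λ V_DS1).
0.907/0.71 = 1.277 = (1 + 7.09 λ)/(1 + 2.93 λ).
Solving: λ (I_D1 V_DS2 − I_D2 V_DS1) = I_D2 − I_D1, so λ = (0.907 − 0.71) / (0.71 × 7.09 − 0.907 × 2.93) = 0.197 / 2.38 = 0.0829 V⁻¹.

λ = 0.0829 V⁻¹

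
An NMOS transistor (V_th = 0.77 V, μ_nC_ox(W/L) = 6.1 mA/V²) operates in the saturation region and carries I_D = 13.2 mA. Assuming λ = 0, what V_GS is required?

In saturation I_D = ½ k_n (V_GS − V_th)², so V_GS − V_th = √(2 I_D / k_n) = √(2 × 13.2 / 6.1) = 2.08 V.
V_GS = 0.77 + 2.08 = 2.85 V.

V_GS = 2.85 V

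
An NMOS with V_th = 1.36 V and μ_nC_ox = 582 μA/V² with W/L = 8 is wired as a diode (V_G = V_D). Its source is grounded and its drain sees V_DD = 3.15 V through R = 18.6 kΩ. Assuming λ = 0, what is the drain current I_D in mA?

I_D = 0.0859 mA

With gate tied to drain, V_GS = V_DS ≥ V_GS − V_th, so the device is in saturation.
k_n = μ_nC_ox · (W/L) = 4.656 mA/V².
KCL at the drain: ½ k_n (V_GS − V_th)² = (V_DD − V_GS)/R.
Let x = V_GS − 1.36. Then 43.3 x² + x − 1.79 = 0, giving x = 0.192 V (positive root), so V_GS = 1.55 V.
I_D = (V_DD − V_GS)/R = (3.15 − 1.55) / 18.6 = 0.0859 mA.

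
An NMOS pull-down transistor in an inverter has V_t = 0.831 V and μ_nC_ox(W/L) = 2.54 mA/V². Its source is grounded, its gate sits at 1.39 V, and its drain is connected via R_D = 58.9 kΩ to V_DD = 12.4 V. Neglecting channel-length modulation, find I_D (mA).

I_D = 0.208 mA

V_GS = V_G = 1.39 V, so V_ov = 1.39 − 0.831 = 0.559 V.
Assume saturation: I_D = ½ k_n V_ov² = 0.5 × 2.54 × 0.559² = 0.397 mA, giving V_DS = V_DD − I_D R_D = 12.4 − 0.397 × 58.9 = -11 V.
But -11 V < V_ov = 0.559 V, so the device is actually in triode.
In triode I_D = k_n[V_ov V_DS − ½ V_DS²] and I_D = (V_DD − V_DS)/R_D. Equating: 74.8 V_DS² − 84.63 V_DS + 12.4 = 0, giving V_DS = 0.173 V (the root below V_ov).
I_D = (12.4 − 0.173) / 58.9 = 0.208 mA.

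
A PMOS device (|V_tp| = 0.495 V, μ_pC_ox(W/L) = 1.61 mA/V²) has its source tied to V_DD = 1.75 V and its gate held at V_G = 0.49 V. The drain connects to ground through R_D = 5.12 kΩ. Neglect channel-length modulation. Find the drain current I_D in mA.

I_D = 0.286 mA

V_SG = V_DD − V_G = 1.75 − 0.49 = 1.26 V, so V_ov = 1.26 − 0.495 = 0.765 V.
Assume saturation: I_D = ½ k_p V_ov² = 0.5 × 1.61 × 0.765² = 0.471 mA, giving V_SD = V_DD − I_D R_D = 1.75 − 0.471 × 5.12 = -0.662 V.
But -0.662 V < V_ov = 0.765 V, so the device is actually in triode.
In triode I_D = k_p[V_ov V_SD − ½ V_SD²] and I_D = (V_DD − V_SD)/R_D. Equating: 4.12 V_SD² − 7.306 V_SD + 1.75 = 0, giving V_SD = 0.286 V (the root below V_ov).
I_D = (1.75 − 0.286) / 5.12 = 0.286 mA.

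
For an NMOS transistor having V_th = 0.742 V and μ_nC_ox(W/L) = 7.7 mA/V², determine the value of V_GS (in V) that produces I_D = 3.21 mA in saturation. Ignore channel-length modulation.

V_GS = 1.66 V

In saturation I_D = ½ k_n (V_GS − V_th)², so V_GS − V_th = √(2 I_D / k_n) = √(2 × 3.21 / 7.7) = 0.913 V.
V_GS = 0.742 + 0.913 = 1.66 V.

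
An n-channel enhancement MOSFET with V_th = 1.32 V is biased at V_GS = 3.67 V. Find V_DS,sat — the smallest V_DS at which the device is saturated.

The boundary between triode and saturation is V_DS = V_GS − V_th = V_ov.
V_ov = 3.67 − 1.32 = 2.35 V.

V_DS,sat = 2.35 V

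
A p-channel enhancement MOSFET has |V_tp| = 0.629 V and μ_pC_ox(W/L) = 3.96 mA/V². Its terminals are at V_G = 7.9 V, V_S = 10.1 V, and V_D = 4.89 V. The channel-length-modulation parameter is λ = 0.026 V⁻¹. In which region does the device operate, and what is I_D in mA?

Saturation; I_D = 5.55 mA

V_SG = V_S − V_G = 10.1 − 7.9 = 2.2 V; V_SD = V_S − V_D = 10.1 − 4.89 = 5.21 V.
V_ov = V_SG − |V_tp| = 2.2 − 0.629 = 1.57 V.
Since V_SD = 5.21 V ≥ V_ov = 1.57 V, the device is in saturation.
I_D = ½ k_p V_ov² (1 + λ V_SD) = 0.5 × 3.96 × 1.57² × (1 + 0.026 × 5.21) = 5.55 mA.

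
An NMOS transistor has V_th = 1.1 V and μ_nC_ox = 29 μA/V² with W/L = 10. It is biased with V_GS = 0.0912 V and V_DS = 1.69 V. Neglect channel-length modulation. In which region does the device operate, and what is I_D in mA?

V_GS = 0.0912 V < V_th = 1.1 V, so the transistor is in cutoff.

Cutoff; I_D = 0 mA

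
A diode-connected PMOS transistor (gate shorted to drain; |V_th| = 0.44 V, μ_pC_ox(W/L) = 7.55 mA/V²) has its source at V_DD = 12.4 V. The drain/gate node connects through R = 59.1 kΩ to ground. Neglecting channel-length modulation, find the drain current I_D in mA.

I_D = 0.198 mA

With gate tied to drain, V_SG = V_SD ≥ V_SG − |V_th|, so the device is in saturation.
KCL at the drain: ½ k_p (V_SG − |V_th|)² = (V_DD − V_SG)/R.
Let x = V_SG − 0.44. Then 223 x² + x − 11.96 = 0, giving x = 0.229 V (positive root), so V_SG = 0.669 V.
I_D = (V_DD − V_SG)/R = (12.4 − 0.669) / 59.1 = 0.198 mA.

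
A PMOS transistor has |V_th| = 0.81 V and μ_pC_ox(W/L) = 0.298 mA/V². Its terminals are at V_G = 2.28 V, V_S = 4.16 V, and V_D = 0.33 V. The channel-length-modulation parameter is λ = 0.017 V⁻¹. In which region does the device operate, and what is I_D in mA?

V_SG = V_S − V_G = 4.16 − 2.28 = 1.88 V; V_SD = V_S − V_D = 4.16 − 0.33 = 3.83 V.
V_ov = V_SG − |V_th| = 1.88 − 0.81 = 1.07 V.
Since V_SD = 3.83 V ≥ V_ov = 1.07 V, the device is in saturation.
I_D = ½ k_p V_ov² (1 + λ V_SD) = 0.5 × 0.298 × 1.07² × (1 + 0.017 × 3.83) = 0.182 mA.

Saturation; I_D = 0.182 mA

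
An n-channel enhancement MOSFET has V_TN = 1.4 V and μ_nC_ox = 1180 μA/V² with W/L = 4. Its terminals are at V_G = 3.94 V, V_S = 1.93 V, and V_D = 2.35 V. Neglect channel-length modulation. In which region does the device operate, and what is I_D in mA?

V_GS = V_G − V_S = 3.94 − 1.93 = 2.01 V; V_DS = V_D − V_S = 2.35 − 1.93 = 0.42 V.
k_n = μ_nC_ox · (W/L) = 4.72 mA/V².
V_ov = V_GS − V_TN = 2.01 − 1.4 = 0.61 V.
Since V_DS = 0.42 V < V_ov = 0.61 V, the device is in the triode region.
I_D = k_n [V_ov · V_DS − ½ V_DS²] = 4.72 × [0.61 × 0.42 − 0.5 × 0.42²] = 0.793 mA.

Triode; I_D = 0.793 mA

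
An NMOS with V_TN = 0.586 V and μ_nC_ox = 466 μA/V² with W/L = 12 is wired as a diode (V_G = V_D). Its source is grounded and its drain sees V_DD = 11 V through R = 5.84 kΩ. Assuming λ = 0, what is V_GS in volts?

V_GS = 1.35 V

With gate tied to drain, V_GS = V_DS ≥ V_GS − V_TN, so the device is in saturation.
k_n = μ_nC_ox · (W/L) = 5.592 mA/V².
KCL at the drain: ½ k_n (V_GS − V_TN)² = (V_DD − V_GS)/R.
Let x = V_GS − 0.586. Then 16.3 x² + x − 10.41 = 0, giving x = 0.769 V (positive root), so V_GS = 1.35 V.
I_D = (V_DD − V_GS)/R = (11 − 1.35) / 5.84 = 1.65 mA.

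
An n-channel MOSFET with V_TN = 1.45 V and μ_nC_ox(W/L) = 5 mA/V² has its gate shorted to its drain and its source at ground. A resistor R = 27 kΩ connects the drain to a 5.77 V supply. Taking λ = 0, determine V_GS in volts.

With gate tied to drain, V_GS = V_DS ≥ V_GS − V_TN, so the device is in saturation.
KCL at the drain: ½ k_n (V_GS − V_TN)² = (V_DD − V_GS)/R.
Let x = V_GS − 1.45. Then 67.5 x² + x − 4.32 = 0, giving x = 0.246 V (positive root), so V_GS = 1.7 V.
I_D = (V_DD − V_GS)/R = (5.77 − 1.7) / 27 = 0.151 mA.

V_GS = 1.70 V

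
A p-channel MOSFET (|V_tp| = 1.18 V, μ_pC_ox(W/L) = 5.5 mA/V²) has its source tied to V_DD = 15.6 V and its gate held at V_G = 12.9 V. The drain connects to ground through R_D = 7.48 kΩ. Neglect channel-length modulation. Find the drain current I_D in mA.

I_D = 2.05 mA

V_SG = V_DD − V_G = 15.6 − 12.9 = 2.7 V, so V_ov = 2.7 − 1.18 = 1.52 V.
Assume saturation: I_D = ½ k_p V_ov² = 0.5 × 5.5 × 1.52² = 6.35 mA, giving V_SD = V_DD − I_D R_D = 15.6 − 6.35 × 7.48 = -31.9 V.
But -31.9 V < V_ov = 1.52 V, so the device is actually in triode.
In triode I_D = k_p[V_ov V_SD − ½ V_SD²] and I_D = (V_DD − V_SD)/R_D. Equating: 20.6 V_SD² − 63.53 V_SD + 15.6 = 0, giving V_SD = 0.269 V (the root below V_ov).
I_D = (15.6 − 0.269) / 7.48 = 2.05 mA.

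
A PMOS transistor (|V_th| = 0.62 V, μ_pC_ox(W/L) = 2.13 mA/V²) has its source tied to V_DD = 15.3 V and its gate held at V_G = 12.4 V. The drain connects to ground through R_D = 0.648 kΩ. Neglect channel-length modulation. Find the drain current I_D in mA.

V_SG = V_DD − V_G = 15.3 − 12.4 = 2.9 V, so V_ov = 2.9 − 0.62 = 2.28 V.
Assume saturation: I_D = ½ k_p V_ov² = 0.5 × 2.13 × 2.28² = 5.54 mA, giving V_SD = V_DD − I_D R_D = 15.3 − 5.54 × 0.648 = 11.7 V.
V_SD = 11.7 V ≥ V_ov = 2.28 V, confirming saturation.

I_D = 5.54 mA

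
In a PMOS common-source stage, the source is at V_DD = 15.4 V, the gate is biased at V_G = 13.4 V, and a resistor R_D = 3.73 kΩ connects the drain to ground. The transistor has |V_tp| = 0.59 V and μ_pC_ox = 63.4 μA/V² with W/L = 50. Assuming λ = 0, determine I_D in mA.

V_SG = V_DD − V_G = 15.4 − 13.4 = 2 V, so V_ov = 2 − 0.59 = 1.41 V.
k_p = μ_pC_ox · (W/L) = 3.17 mA/V².
Assume saturation: I_D = ½ k_p V_ov² = 0.5 × 3.17 × 1.41² = 3.15 mA, giving V_SD = V_DD − I_D R_D = 15.4 − 3.15 × 3.73 = 3.65 V.
V_SD = 3.65 V ≥ V_ov = 1.41 V, confirming saturation.

I_D = 3.15 mA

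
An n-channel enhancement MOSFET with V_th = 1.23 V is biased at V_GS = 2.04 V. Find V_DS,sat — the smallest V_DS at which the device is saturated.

V_DS,sat = 0.810 V

The boundary between triode and saturation is V_DS = V_GS − V_th = V_ov.
V_ov = 2.04 − 1.23 = 0.81 V.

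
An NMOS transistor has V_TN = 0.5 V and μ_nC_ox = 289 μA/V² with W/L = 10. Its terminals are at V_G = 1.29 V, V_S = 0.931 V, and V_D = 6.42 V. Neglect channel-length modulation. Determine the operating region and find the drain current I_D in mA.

V_GS = V_G − V_S = 1.29 − 0.931 = 0.359 V; V_DS = V_D − V_S = 6.42 − 0.931 = 5.49 V.
V_GS = 0.359 V < V_TN = 0.5 V, so the transistor is in cutoff.

Cutoff; I_D = 0 mA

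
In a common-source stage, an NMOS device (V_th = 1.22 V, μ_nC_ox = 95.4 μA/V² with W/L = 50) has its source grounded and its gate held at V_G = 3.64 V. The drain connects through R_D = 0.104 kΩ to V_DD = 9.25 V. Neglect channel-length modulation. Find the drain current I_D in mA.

V_GS = V_G = 3.64 V, so V_ov = 3.64 − 1.22 = 2.42 V.
k_n = μ_nC_ox · (W/L) = 4.77 mA/V².
Assume saturation: I_D = ½ k_n V_ov² = 0.5 × 4.77 × 2.42² = 14 mA, giving V_DS = V_DD − I_D R_D = 9.25 − 14 × 0.104 = 7.8 V.
V_DS = 7.8 V ≥ V_ov = 2.42 V, confirming saturation.

I_D = 14.0 mA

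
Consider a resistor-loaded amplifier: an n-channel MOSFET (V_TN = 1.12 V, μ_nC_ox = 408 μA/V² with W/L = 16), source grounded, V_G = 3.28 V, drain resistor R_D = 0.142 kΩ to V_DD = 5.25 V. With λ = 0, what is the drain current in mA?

I_D = 15.2 mA

V_GS = V_G = 3.28 V, so V_ov = 3.28 − 1.12 = 2.16 V.
k_n = μ_nC_ox · (W/L) = 6.528 mA/V².
Assume saturation: I_D = ½ k_n V_ov² = 0.5 × 6.528 × 2.16² = 15.2 mA, giving V_DS = V_DD − I_D R_D = 5.25 − 15.2 × 0.142 = 3.09 V.
V_DS = 3.09 V ≥ V_ov = 2.16 V, confirming saturation.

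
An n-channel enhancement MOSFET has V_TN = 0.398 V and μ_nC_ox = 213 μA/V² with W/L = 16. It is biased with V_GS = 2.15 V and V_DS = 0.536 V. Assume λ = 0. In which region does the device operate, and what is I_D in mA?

k_n = μ_nC_ox · (W/L) = 3.408 mA/V².
V_ov = V_GS − V_TN = 2.15 − 0.398 = 1.75 V.
Since V_DS = 0.536 V < V_ov = 1.75 V, the device is in the triode region.
I_D = k_n [V_ov · V_DS − ½ V_DS²] = 3.408 × [1.75 × 0.536 − 0.5 × 0.536²] = 2.71 mA.

Triode; I_D = 2.71 mA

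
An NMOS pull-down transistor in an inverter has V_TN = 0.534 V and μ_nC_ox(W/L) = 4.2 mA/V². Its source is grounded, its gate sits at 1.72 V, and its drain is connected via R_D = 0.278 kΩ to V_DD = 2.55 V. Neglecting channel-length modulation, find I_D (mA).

V_GS = V_G = 1.72 V, so V_ov = 1.72 − 0.534 = 1.19 V.
Assume saturation: I_D = ½ k_n V_ov² = 0.5 × 4.2 × 1.19² = 2.95 mA, giving V_DS = V_DD − I_D R_D = 2.55 − 2.95 × 0.278 = 1.73 V.
V_DS = 1.73 V ≥ V_ov = 1.19 V, confirming saturation.

I_D = 2.95 mA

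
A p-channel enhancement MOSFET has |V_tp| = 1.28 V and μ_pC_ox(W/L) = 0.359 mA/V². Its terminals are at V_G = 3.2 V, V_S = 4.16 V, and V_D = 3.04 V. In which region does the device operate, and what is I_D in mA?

Cutoff; I_D = 0 mA

V_SG = V_S − V_G = 4.16 − 3.2 = 0.96 V; V_SD = V_S − V_D = 4.16 − 3.04 = 1.12 V.
V_SG = 0.96 V < |V_tp| = 1.28 V, so the transistor is in cutoff.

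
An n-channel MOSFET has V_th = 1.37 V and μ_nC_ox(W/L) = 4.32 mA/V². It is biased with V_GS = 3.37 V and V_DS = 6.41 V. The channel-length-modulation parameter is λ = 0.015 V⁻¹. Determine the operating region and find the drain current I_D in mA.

V_ov = V_GS − V_th = 3.37 − 1.37 = 2 V.
Since V_DS = 6.41 V ≥ V_ov = 2 V, the device is in saturation.
I_D = ½ k_n V_ov² (1 + λ V_DS) = 0.5 × 4.32 × 2² × (1 + 0.015 × 6.41) = 9.47 mA.

Saturation; I_D = 9.47 mA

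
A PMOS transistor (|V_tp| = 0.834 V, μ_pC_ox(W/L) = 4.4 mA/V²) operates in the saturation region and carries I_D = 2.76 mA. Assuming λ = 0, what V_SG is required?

In saturation I_D = ½ k_p (V_SG − |V_tp|)², so V_SG − |V_tp| = √(2 I_D / k_p) = √(2 × 2.76 / 4.4) = 1.12 V.
V_SG = 0.834 + 1.12 = 1.95 V.

V_SG = 1.95 V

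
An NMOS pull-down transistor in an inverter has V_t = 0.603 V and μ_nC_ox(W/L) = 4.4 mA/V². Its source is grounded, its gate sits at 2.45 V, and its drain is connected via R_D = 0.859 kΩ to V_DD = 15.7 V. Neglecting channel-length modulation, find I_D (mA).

I_D = 7.51 mA

V_GS = V_G = 2.45 V, so V_ov = 2.45 − 0.603 = 1.85 V.
Assume saturation: I_D = ½ k_n V_ov² = 0.5 × 4.4 × 1.85² = 7.51 mA, giving V_DS = V_DD − I_D R_D = 15.7 − 7.51 × 0.859 = 9.25 V.
V_DS = 9.25 V ≥ V_ov = 1.85 V, confirming saturation.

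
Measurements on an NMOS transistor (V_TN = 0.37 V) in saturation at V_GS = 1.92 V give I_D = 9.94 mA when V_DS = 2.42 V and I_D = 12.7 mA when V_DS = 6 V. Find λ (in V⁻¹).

With V_GS fixed, I_D ∝ (1 + λ V_DS) in saturation, so I_D2/I_D1 = (1 + λ V_DS2)/(1 + λ V_DS1).
12.7/9.94 = 1.278 = (1 + 6 λ)/(1 + 2.42 λ).
Solving: λ (I_D1 V_DS2 − I_D2 V_DS1) = I_D2 − I_D1, so λ = (12.7 − 9.94) / (9.94 × 6 − 12.7 × 2.42) = 2.76 / 28.9 = 0.0955 V⁻¹.

λ = 0.0955 V⁻¹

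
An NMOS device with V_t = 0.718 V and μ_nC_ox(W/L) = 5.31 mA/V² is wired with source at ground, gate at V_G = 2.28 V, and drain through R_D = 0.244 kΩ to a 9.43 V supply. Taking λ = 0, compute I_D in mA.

I_D = 6.48 mA

V_GS = V_G = 2.28 V, so V_ov = 2.28 − 0.718 = 1.56 V.
Assume saturation: I_D = ½ k_n V_ov² = 0.5 × 5.31 × 1.56² = 6.48 mA, giving V_DS = V_DD − I_D R_D = 9.43 − 6.48 × 0.244 = 7.85 V.
V_DS = 7.85 V ≥ V_ov = 1.56 V, confirming saturation.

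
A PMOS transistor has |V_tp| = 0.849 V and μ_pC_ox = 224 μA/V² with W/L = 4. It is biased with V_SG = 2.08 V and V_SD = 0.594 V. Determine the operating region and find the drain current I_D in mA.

k_p = μ_pC_ox · (W/L) = 0.896 mA/V².
V_ov = V_SG − |V_tp| = 2.08 − 0.849 = 1.23 V.
Since V_SD = 0.594 V < V_ov = 1.23 V, the device is in the triode region.
I_D = k_p [V_ov · V_SD − ½ V_SD²] = 0.896 × [1.23 × 0.594 − 0.5 × 0.594²] = 0.497 mA.

Triode; I_D = 0.497 mA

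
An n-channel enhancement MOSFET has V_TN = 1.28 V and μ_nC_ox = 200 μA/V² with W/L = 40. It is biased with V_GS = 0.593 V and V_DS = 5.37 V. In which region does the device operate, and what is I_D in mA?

V_GS = 0.593 V < V_TN = 1.28 V, so the transistor is in cutoff.

Cutoff; I_D = 0 mA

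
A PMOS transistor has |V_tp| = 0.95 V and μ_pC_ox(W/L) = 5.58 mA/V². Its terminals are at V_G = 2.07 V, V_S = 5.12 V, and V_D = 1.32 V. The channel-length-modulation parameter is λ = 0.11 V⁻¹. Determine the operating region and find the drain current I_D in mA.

Saturation; I_D = 17.4 mA

V_SG = V_S − V_G = 5.12 − 2.07 = 3.05 V; V_SD = V_S − V_D = 5.12 − 1.32 = 3.8 V.
V_ov = V_SG − |V_tp| = 3.05 − 0.95 = 2.1 V.
Since V_SD = 3.8 V ≥ V_ov = 2.1 V, the device is in saturation.
I_D = ½ k_p V_ov² (1 + λ V_SD) = 0.5 × 5.58 × 2.1² × (1 + 0.11 × 3.8) = 17.4 mA.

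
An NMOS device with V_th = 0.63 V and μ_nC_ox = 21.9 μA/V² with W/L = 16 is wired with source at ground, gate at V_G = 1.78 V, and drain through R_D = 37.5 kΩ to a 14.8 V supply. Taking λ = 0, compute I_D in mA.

V_GS = V_G = 1.78 V, so V_ov = 1.78 − 0.63 = 1.15 V.
k_n = μ_nC_ox · (W/L) = 0.3504 mA/V².
Assume saturation: I_D = ½ k_n V_ov² = 0.5 × 0.3504 × 1.15² = 0.232 mA, giving V_DS = V_DD − I_D R_D = 14.8 − 0.232 × 37.5 = 6.11 V.
V_DS = 6.11 V ≥ V_ov = 1.15 V, confirming saturation.

I_D = 0.232 mA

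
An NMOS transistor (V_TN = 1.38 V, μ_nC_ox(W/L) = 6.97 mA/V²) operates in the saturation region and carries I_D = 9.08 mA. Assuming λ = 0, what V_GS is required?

In saturation I_D = ½ k_n (V_GS − V_TN)², so V_GS − V_TN = √(2 I_D / k_n) = √(2 × 9.08 / 6.97) = 1.61 V.
V_GS = 1.38 + 1.61 = 2.99 V.

V_GS = 2.99 V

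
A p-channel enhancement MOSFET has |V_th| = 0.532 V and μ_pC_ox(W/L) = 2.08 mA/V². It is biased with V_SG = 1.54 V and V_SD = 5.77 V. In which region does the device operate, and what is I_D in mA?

Saturation; I_D = 1.06 mA

V_ov = V_SG − |V_th| = 1.54 − 0.532 = 1.01 V.
Since V_SD = 5.77 V ≥ V_ov = 1.01 V, the device is in saturation.
I_D = ½ k_p V_ov² = 0.5 × 2.08 × 1.01² = 1.06 mA.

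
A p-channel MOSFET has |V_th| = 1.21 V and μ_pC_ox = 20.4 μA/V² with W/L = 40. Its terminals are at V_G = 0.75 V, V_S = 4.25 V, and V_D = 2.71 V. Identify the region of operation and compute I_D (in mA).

V_SG = V_S − V_G = 4.25 − 0.75 = 3.5 V; V_SD = V_S − V_D = 4.25 − 2.71 = 1.54 V.
k_p = μ_pC_ox · (W/L) = 0.816 mA/V².
V_ov = V_SG − |V_th| = 3.5 − 1.21 = 2.29 V.
Since V_SD = 1.54 V < V_ov = 2.29 V, the device is in the triode region.
I_D = k_p [V_ov · V_SD − ½ V_SD²] = 0.816 × [2.29 × 1.54 − 0.5 × 1.54²] = 1.91 mA.

Triode; I_D = 1.91 mA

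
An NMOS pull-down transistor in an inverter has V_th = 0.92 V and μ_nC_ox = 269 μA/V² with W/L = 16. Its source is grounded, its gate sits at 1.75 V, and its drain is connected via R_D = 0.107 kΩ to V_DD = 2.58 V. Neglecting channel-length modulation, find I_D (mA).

I_D = 1.48 mA

V_GS = V_G = 1.75 V, so V_ov = 1.75 − 0.92 = 0.83 V.
k_n = μ_nC_ox · (W/L) = 4.304 mA/V².
Assume saturation: I_D = ½ k_n V_ov² = 0.5 × 4.304 × 0.83² = 1.48 mA, giving V_DS = V_DD − I_D R_D = 2.58 − 1.48 × 0.107 = 2.42 V.
V_DS = 2.42 V ≥ V_ov = 0.83 V, confirming saturation.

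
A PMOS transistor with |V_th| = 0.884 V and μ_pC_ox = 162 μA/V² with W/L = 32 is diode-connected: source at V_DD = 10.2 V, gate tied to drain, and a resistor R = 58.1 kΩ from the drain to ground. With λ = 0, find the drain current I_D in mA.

I_D = 0.156 mA

With gate tied to drain, V_SG = V_SD ≥ V_SG − |V_th|, so the device is in saturation.
k_p = μ_pC_ox · (W/L) = 5.184 mA/V².
KCL at the drain: ½ k_p (V_SG − |V_th|)² = (V_DD − V_SG)/R.
Let x = V_SG − 0.884. Then 151 x² + x − 9.316 = 0, giving x = 0.245 V (positive root), so V_SG = 1.13 V.
I_D = (V_DD − V_SG)/R = (10.2 − 1.13) / 58.1 = 0.156 mA.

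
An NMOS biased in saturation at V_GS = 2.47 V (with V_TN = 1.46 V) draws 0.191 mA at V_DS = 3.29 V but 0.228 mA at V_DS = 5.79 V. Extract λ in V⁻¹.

With V_GS fixed, I_D ∝ (1 + λ V_DS) in saturation, so I_D2/I_D1 = (1 + λ V_DS2)/(1 + λ V_DS1).
0.228/0.191 = 1.194 = (1 + 5.79 λ)/(1 + 3.29 λ).
Solving: λ (I_D1 V_DS2 − I_D2 V_DS1) = I_D2 − I_D1, so λ = (0.228 − 0.191) / (0.191 × 5.79 − 0.228 × 3.29) = 0.037 / 0.356 = 0.104 V⁻¹.

λ = 0.104 V⁻¹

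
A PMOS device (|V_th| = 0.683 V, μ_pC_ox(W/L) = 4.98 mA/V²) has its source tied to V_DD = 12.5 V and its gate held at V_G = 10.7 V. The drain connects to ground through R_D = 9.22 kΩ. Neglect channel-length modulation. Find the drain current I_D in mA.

I_D = 1.33 mA

V_SG = V_DD − V_G = 12.5 − 10.7 = 1.8 V, so V_ov = 1.8 − 0.683 = 1.12 V.
Assume saturation: I_D = ½ k_p V_ov² = 0.5 × 4.98 × 1.12² = 3.11 mA, giving V_SD = V_DD − I_D R_D = 12.5 − 3.11 × 9.22 = -16.1 V.
But -16.1 V < V_ov = 1.12 V, so the device is actually in triode.
In triode I_D = k_p[V_ov V_SD − ½ V_SD²] and I_D = (V_DD − V_SD)/R_D. Equating: 23 V_SD² − 52.29 V_SD + 12.5 = 0, giving V_SD = 0.271 V (the root below V_ov).
I_D = (12.5 − 0.271) / 9.22 = 1.33 mA.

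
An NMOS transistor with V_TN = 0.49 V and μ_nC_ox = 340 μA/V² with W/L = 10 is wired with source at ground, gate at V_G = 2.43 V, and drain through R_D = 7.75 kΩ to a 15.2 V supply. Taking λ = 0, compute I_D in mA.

V_GS = V_G = 2.43 V, so V_ov = 2.43 − 0.49 = 1.94 V.
k_n = μ_nC_ox · (W/L) = 3.4 mA/V².
Assume saturation: I_D = ½ k_n V_ov² = 0.5 × 3.4 × 1.94² = 6.4 mA, giving V_DS = V_DD − I_D R_D = 15.2 − 6.4 × 7.75 = -34.4 V.
But -34.4 V < V_ov = 1.94 V, so the device is actually in triode.
In triode I_D = k_n[V_ov V_DS − ½ V_DS²] and I_D = (V_DD − V_DS)/R_D. Equating: 13.2 V_DS² − 52.12 V_DS + 15.2 = 0, giving V_DS = 0.317 V (the root below V_ov).
I_D = (15.2 − 0.317) / 7.75 = 1.92 mA.

I_D = 1.92 mA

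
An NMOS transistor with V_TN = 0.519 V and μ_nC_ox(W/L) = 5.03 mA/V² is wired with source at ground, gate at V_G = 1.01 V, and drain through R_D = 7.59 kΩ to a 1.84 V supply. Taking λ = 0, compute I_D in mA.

I_D = 0.229 mA

V_GS = V_G = 1.01 V, so V_ov = 1.01 − 0.519 = 0.491 V.
Assume saturation: I_D = ½ k_n V_ov² = 0.5 × 5.03 × 0.491² = 0.606 mA, giving V_DS = V_DD − I_D R_D = 1.84 − 0.606 × 7.59 = -2.76 V.
But -2.76 V < V_ov = 0.491 V, so the device is actually in triode.
In triode I_D = k_n[V_ov V_DS − ½ V_DS²] and I_D = (V_DD − V_DS)/R_D. Equating: 19.1 V_DS² − 19.75 V_DS + 1.84 = 0, giving V_DS = 0.104 V (the root below V_ov).
I_D = (1.84 − 0.104) / 7.59 = 0.229 mA.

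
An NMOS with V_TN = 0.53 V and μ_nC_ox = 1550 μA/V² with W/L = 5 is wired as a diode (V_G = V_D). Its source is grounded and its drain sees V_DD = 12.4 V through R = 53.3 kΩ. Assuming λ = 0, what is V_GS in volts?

V_GS = 0.767 V

With gate tied to drain, V_GS = V_DS ≥ V_GS − V_TN, so the device is in saturation.
k_n = μ_nC_ox · (W/L) = 7.75 mA/V².
KCL at the drain: ½ k_n (V_GS − V_TN)² = (V_DD − V_GS)/R.
Let x = V_GS − 0.53. Then 207 x² + x − 11.87 = 0, giving x = 0.237 V (positive root), so V_GS = 0.767 V.
I_D = (V_DD − V_GS)/R = (12.4 − 0.767) / 53.3 = 0.218 mA.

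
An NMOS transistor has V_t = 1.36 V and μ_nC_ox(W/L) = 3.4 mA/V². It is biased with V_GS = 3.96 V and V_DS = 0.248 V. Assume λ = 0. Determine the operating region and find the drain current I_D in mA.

V_ov = V_GS − V_t = 3.96 − 1.36 = 2.6 V.
Since V_DS = 0.248 V < V_ov = 2.6 V, the device is in the triode region.
I_D = k_n [V_ov · V_DS − ½ V_DS²] = 3.4 × [2.6 × 0.248 − 0.5 × 0.248²] = 2.09 mA.

Triode; I_D = 2.09 mA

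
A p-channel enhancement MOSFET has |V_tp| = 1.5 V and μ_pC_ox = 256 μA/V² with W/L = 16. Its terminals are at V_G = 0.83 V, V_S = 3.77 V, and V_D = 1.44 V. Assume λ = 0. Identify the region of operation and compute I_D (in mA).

V_SG = V_S − V_G = 3.77 − 0.83 = 2.94 V; V_SD = V_S − V_D = 3.77 − 1.44 = 2.33 V.
k_p = μ_pC_ox · (W/L) = 4.096 mA/V².
V_ov = V_SG − |V_tp| = 2.94 − 1.5 = 1.44 V.
Since V_SD = 2.33 V ≥ V_ov = 1.44 V, the device is in saturation.
I_D = ½ k_p V_ov² = 0.5 × 4.096 × 1.44² = 4.25 mA.

Saturation; I_D = 4.25 mA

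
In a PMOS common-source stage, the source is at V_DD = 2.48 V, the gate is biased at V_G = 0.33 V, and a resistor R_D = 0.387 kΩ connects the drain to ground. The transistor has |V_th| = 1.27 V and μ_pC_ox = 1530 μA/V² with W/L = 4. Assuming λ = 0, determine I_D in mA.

I_D = 2.37 mA

V_SG = V_DD − V_G = 2.48 − 0.33 = 2.15 V, so V_ov = 2.15 − 1.27 = 0.88 V.
k_p = μ_pC_ox · (W/L) = 6.12 mA/V².
Assume saturation: I_D = ½ k_p V_ov² = 0.5 × 6.12 × 0.88² = 2.37 mA, giving V_SD = V_DD − I_D R_D = 2.48 − 2.37 × 0.387 = 1.56 V.
V_SD = 1.56 V ≥ V_ov = 0.88 V, confirming saturation.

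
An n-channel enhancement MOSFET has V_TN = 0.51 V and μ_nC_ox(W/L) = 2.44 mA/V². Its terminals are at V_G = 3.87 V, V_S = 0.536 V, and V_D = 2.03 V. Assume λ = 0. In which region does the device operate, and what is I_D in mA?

V_GS = V_G − V_S = 3.87 − 0.536 = 3.33 V; V_DS = V_D − V_S = 2.03 − 0.536 = 1.49 V.
V_ov = V_GS − V_TN = 3.33 − 0.51 = 2.82 V.
Since V_DS = 1.49 V < V_ov = 2.82 V, the device is in the triode region.
I_D = k_n [V_ov · V_DS − ½ V_DS²] = 2.44 × [2.82 × 1.49 − 0.5 × 1.49²] = 7.57 mA.

Triode; I_D = 7.57 mA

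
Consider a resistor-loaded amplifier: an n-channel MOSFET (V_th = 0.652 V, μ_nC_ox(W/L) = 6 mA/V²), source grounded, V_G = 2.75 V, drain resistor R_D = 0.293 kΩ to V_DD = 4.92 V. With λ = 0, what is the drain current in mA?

I_D = 11.9 mA

V_GS = V_G = 2.75 V, so V_ov = 2.75 − 0.652 = 2.1 V.
Assume saturation: I_D = ½ k_n V_ov² = 0.5 × 6 × 2.1² = 13.2 mA, giving V_DS = V_DD − I_D R_D = 4.92 − 13.2 × 0.293 = 1.05 V.
But 1.05 V < V_ov = 2.1 V, so the device is actually in triode.
In triode I_D = k_n[V_ov V_DS − ½ V_DS²] and I_D = (V_DD − V_DS)/R_D. Equating: 0.879 V_DS² − 4.688 V_DS + 4.92 = 0, giving V_DS = 1.44 V (the root below V_ov).
I_D = (4.92 − 1.44) / 0.293 = 11.9 mA.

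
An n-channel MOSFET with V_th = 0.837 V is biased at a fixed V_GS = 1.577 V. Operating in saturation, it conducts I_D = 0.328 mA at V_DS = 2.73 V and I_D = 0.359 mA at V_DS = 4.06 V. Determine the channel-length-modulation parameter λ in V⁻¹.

λ = 0.0882 V⁻¹

With V_GS fixed, I_D ∝ (1 + λ V_DS) in saturation, so I_D2/I_D1 = (1 + λ V_DS2)/(1 + λ V_DS1).
0.359/0.328 = 1.095 = (1 + 4.06 λ)/(1 + 2.73 λ).
Solving: λ (I_D1 V_DS2 − I_D2 V_DS1) = I_D2 − I_D1, so λ = (0.359 − 0.328) / (0.328 × 4.06 − 0.359 × 2.73) = 0.031 / 0.352 = 0.0882 V⁻¹.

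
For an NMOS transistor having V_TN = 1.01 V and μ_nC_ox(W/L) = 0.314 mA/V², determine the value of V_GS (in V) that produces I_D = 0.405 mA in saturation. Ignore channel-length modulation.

V_GS = 2.62 V

In saturation I_D = ½ k_n (V_GS − V_TN)², so V_GS − V_TN = √(2 I_D / k_n) = √(2 × 0.405 / 0.314) = 1.61 V.
V_GS = 1.01 + 1.61 = 2.62 V.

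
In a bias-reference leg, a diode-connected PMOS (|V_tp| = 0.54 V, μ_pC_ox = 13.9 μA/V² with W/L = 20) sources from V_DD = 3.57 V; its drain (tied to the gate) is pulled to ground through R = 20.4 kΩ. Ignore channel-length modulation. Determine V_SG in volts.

V_SG = 1.41 V

With gate tied to drain, V_SG = V_SD ≥ V_SG − |V_tp|, so the device is in saturation.
k_p = μ_pC_ox · (W/L) = 0.278 mA/V².
KCL at the drain: ½ k_p (V_SG − |V_tp|)² = (V_DD − V_SG)/R.
Let x = V_SG − 0.54. Then 2.84 x² + x − 3.03 = 0, giving x = 0.872 V (positive root), so V_SG = 1.41 V.
I_D = (V_DD − V_SG)/R = (3.57 − 1.41) / 20.4 = 0.106 mA.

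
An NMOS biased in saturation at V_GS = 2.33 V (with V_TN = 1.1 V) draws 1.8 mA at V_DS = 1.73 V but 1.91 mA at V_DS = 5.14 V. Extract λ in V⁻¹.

λ = 0.0185 V⁻¹

With V_GS fixed, I_D ∝ (1 + λ V_DS) in saturation, so I_D2/I_D1 = (1 + λ V_DS2)/(1 + λ V_DS1).
1.91/1.8 = 1.061 = (1 + 5.14 λ)/(1 + 1.73 λ).
Solving: λ (I_D1 V_DS2 − I_D2 V_DS1) = I_D2 − I_D1, so λ = (1.91 − 1.8) / (1.8 × 5.14 − 1.91 × 1.73) = 0.11 / 5.95 = 0.0185 V⁻¹.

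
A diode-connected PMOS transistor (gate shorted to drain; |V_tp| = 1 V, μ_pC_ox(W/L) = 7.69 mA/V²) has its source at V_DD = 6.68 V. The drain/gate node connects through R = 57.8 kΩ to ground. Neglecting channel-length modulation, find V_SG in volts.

With gate tied to drain, V_SG = V_SD ≥ V_SG − |V_tp|, so the device is in saturation.
KCL at the drain: ½ k_p (V_SG − |V_tp|)² = (V_DD − V_SG)/R.
Let x = V_SG − 1. Then 222 x² + x − 5.68 = 0, giving x = 0.158 V (positive root), so V_SG = 1.16 V.
I_D = (V_DD − V_SG)/R = (6.68 − 1.16) / 57.8 = 0.0955 mA.

V_SG = 1.16 V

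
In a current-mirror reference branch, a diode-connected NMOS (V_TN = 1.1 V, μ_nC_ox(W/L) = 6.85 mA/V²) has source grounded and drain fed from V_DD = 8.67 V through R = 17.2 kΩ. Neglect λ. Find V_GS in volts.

V_GS = 1.45 V

With gate tied to drain, V_GS = V_DS ≥ V_GS − V_TN, so the device is in saturation.
KCL at the drain: ½ k_n (V_GS − V_TN)² = (V_DD − V_GS)/R.
Let x = V_GS − 1.1. Then 58.9 x² + x − 7.57 = 0, giving x = 0.35 V (positive root), so V_GS = 1.45 V.
I_D = (V_DD − V_GS)/R = (8.67 − 1.45) / 17.2 = 0.42 mA.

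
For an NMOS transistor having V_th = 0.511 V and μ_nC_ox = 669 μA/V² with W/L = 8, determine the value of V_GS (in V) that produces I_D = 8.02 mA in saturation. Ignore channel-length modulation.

k_n = μ_nC_ox · (W/L) = 5.352 mA/V².
In saturation I_D = ½ k_n (V_GS − V_th)², so V_GS − V_th = √(2 I_D / k_n) = √(2 × 8.02 / 5.352) = 1.73 V.
V_GS = 0.511 + 1.73 = 2.24 V.

V_GS = 2.24 V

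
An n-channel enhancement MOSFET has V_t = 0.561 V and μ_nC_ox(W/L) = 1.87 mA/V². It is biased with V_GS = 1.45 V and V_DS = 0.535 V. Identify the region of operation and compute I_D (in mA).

Triode; I_D = 0.622 mA

V_ov = V_GS − V_t = 1.45 − 0.561 = 0.889 V.
Since V_DS = 0.535 V < V_ov = 0.889 V, the device is in the triode region.
I_D = k_n [V_ov · V_DS − ½ V_DS²] = 1.87 × [0.889 × 0.535 − 0.5 × 0.535²] = 0.622 mA.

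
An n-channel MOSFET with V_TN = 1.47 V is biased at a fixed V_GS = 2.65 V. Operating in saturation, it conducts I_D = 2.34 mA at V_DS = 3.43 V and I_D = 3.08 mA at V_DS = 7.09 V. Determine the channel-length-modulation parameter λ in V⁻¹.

With V_GS fixed, I_D ∝ (1 + λ V_DS) in saturation, so I_D2/I_D1 = (1 + λ V_DS2)/(1 + λ V_DS1).
3.08/2.34 = 1.316 = (1 + 7.09 λ)/(1 + 3.43 λ).
Solving: λ (I_D1 V_DS2 − I_D2 V_DS1) = I_D2 − I_D1, so λ = (3.08 − 2.34) / (2.34 × 7.09 − 3.08 × 3.43) = 0.74 / 6.03 = 0.123 V⁻¹.

λ = 0.123 V⁻¹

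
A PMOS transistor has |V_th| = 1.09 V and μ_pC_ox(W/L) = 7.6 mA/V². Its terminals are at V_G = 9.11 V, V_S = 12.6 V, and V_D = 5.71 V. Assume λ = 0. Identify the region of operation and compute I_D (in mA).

Saturation; I_D = 21.9 mA

V_SG = V_S − V_G = 12.6 − 9.11 = 3.49 V; V_SD = V_S − V_D = 12.6 − 5.71 = 6.89 V.
V_ov = V_SG − |V_th| = 3.49 − 1.09 = 2.4 V.
Since V_SD = 6.89 V ≥ V_ov = 2.4 V, the device is in saturation.
I_D = ½ k_p V_ov² = 0.5 × 7.6 × 2.4² = 21.9 mA.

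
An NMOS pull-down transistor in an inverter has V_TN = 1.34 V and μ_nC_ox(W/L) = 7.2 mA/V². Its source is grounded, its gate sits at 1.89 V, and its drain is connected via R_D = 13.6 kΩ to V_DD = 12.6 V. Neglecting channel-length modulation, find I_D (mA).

V_GS = V_G = 1.89 V, so V_ov = 1.89 − 1.34 = 0.55 V.
Assume saturation: I_D = ½ k_n V_ov² = 0.5 × 7.2 × 0.55² = 1.09 mA, giving V_DS = V_DD − I_D R_D = 12.6 − 1.09 × 13.6 = -2.21 V.
But -2.21 V < V_ov = 0.55 V, so the device is actually in triode.
In triode I_D = k_n[V_ov V_DS − ½ V_DS²] and I_D = (V_DD − V_DS)/R_D. Equating: 49 V_DS² − 54.86 V_DS + 12.6 = 0, giving V_DS = 0.323 V (the root below V_ov).
I_D = (12.6 − 0.323) / 13.6 = 0.903 mA.

I_D = 0.903 mA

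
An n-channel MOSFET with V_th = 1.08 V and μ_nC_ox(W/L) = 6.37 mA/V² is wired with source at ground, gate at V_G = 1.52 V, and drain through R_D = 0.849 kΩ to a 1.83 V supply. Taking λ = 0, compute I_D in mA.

I_D = 0.617 mA

V_GS = V_G = 1.52 V, so V_ov = 1.52 − 1.08 = 0.44 V.
Assume saturation: I_D = ½ k_n V_ov² = 0.5 × 6.37 × 0.44² = 0.617 mA, giving V_DS = V_DD − I_D R_D = 1.83 − 0.617 × 0.849 = 1.31 V.
V_DS = 1.31 V ≥ V_ov = 0.44 V, confirming saturation.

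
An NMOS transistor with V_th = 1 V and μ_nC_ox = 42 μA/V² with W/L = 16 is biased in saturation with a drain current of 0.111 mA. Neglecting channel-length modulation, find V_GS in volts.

V_GS = 1.57 V

k_n = μ_nC_ox · (W/L) = 0.672 mA/V².
In saturation I_D = ½ k_n (V_GS − V_th)², so V_GS − V_th = √(2 I_D / k_n) = √(2 × 0.111 / 0.672) = 0.575 V.
V_GS = 1 + 0.575 = 1.57 V.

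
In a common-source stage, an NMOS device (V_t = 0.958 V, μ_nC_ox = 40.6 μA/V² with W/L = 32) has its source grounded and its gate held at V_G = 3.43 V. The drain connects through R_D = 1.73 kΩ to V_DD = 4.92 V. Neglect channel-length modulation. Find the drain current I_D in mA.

I_D = 2.33 mA

V_GS = V_G = 3.43 V, so V_ov = 3.43 − 0.958 = 2.47 V.
k_n = μ_nC_ox · (W/L) = 1.299 mA/V².
Assume saturation: I_D = ½ k_n V_ov² = 0.5 × 1.299 × 2.47² = 3.97 mA, giving V_DS = V_DD − I_D R_D = 4.92 − 3.97 × 1.73 = -1.95 V.
But -1.95 V < V_ov = 2.47 V, so the device is actually in triode.
In triode I_D = k_n[V_ov V_DS − ½ V_DS²] and I_D = (V_DD − V_DS)/R_D. Equating: 1.12 V_DS² − 6.556 V_DS + 4.92 = 0, giving V_DS = 0.885 V (the root below V_ov).
I_D = (4.92 − 0.885) / 1.73 = 2.33 mA.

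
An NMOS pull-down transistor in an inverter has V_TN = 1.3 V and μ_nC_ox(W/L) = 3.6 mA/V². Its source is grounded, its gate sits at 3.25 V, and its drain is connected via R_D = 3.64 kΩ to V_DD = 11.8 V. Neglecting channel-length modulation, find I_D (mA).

I_D = 3.10 mA

V_GS = V_G = 3.25 V, so V_ov = 3.25 − 1.3 = 1.95 V.
Assume saturation: I_D = ½ k_n V_ov² = 0.5 × 3.6 × 1.95² = 6.84 mA, giving V_DS = V_DD − I_D R_D = 11.8 − 6.84 × 3.64 = -13.1 V.
But -13.1 V < V_ov = 1.95 V, so the device is actually in triode.
In triode I_D = k_n[V_ov V_DS − ½ V_DS²] and I_D = (V_DD − V_DS)/R_D. Equating: 6.55 V_DS² − 26.55 V_DS + 11.8 = 0, giving V_DS = 0.508 V (the root below V_ov).
I_D = (11.8 − 0.508) / 3.64 = 3.1 mA.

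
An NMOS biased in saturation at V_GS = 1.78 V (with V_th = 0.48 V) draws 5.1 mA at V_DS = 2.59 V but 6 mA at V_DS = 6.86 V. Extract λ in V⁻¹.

With V_GS fixed, I_D ∝ (1 + λ V_DS) in saturation, so I_D2/I_D1 = (1 + λ V_DS2)/(1 + λ V_DS1).
6/5.1 = 1.176 = (1 + 6.86 λ)/(1 + 2.59 λ).
Solving: λ (I_D1 V_DS2 − I_D2 V_DS1) = I_D2 − I_D1, so λ = (6 − 5.1) / (5.1 × 6.86 − 6 × 2.59) = 0.9 / 19.4 = 0.0463 V⁻¹.

λ = 0.0463 V⁻¹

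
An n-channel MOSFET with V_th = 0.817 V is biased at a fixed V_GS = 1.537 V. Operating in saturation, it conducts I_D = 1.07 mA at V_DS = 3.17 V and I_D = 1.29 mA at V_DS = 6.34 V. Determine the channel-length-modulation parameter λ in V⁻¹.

λ = 0.0816 V⁻¹

With V_GS fixed, I_D ∝ (1 + λ V_DS) in saturation, so I_D2/I_D1 = (1 + λ V_DS2)/(1 + λ V_DS1).
1.29/1.07 = 1.206 = (1 + 6.34 λ)/(1 + 3.17 λ).
Solving: λ (I_D1 V_DS2 − I_D2 V_DS1) = I_D2 − I_D1, so λ = (1.29 − 1.07) / (1.07 × 6.34 − 1.29 × 3.17) = 0.22 / 2.69 = 0.0816 V⁻¹.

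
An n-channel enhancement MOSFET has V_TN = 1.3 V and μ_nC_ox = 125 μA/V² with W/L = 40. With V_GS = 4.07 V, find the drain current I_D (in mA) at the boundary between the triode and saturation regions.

I_D = 19.2 mA

At the boundary V_DS = V_ov = V_GS − V_TN = 4.07 − 1.3 = 2.77 V.
k_n = μ_nC_ox · (W/L) = 5 mA/V².
I_D = ½ k_n V_ov² = 0.5 × 5 × 2.77² = 19.2 mA.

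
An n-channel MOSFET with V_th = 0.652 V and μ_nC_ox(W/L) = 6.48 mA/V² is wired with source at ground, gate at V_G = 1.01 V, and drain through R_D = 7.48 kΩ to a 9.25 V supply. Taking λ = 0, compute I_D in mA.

I_D = 0.415 mA

V_GS = V_G = 1.01 V, so V_ov = 1.01 − 0.652 = 0.358 V.
Assume saturation: I_D = ½ k_n V_ov² = 0.5 × 6.48 × 0.358² = 0.415 mA, giving V_DS = V_DD − I_D R_D = 9.25 − 0.415 × 7.48 = 6.14 V.
V_DS = 6.14 V ≥ V_ov = 0.358 V, confirming saturation.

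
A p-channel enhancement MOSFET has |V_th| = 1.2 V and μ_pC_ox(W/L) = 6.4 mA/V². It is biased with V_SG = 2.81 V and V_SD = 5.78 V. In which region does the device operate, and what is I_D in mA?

Saturation; I_D = 8.29 mA

V_ov = V_SG − |V_th| = 2.81 − 1.2 = 1.61 V.
Since V_SD = 5.78 V ≥ V_ov = 1.61 V, the device is in saturation.
I_D = ½ k_p V_ov² = 0.5 × 6.4 × 1.61² = 8.29 mA.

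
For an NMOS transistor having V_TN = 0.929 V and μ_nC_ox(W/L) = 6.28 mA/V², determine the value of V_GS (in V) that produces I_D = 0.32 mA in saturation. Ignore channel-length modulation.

V_GS = 1.25 V

In saturation I_D = ½ k_n (V_GS − V_TN)², so V_GS − V_TN = √(2 I_D / k_n) = √(2 × 0.32 / 6.28) = 0.319 V.
V_GS = 0.929 + 0.319 = 1.25 V.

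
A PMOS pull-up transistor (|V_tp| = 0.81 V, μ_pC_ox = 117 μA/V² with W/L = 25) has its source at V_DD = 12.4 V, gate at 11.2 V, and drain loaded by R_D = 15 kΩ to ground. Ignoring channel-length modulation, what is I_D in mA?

V_SG = V_DD − V_G = 12.4 − 11.2 = 1.2 V, so V_ov = 1.2 − 0.81 = 0.39 V.
k_p = μ_pC_ox · (W/L) = 2.925 mA/V².
Assume saturation: I_D = ½ k_p V_ov² = 0.5 × 2.925 × 0.39² = 0.222 mA, giving V_SD = V_DD − I_D R_D = 12.4 − 0.222 × 15 = 9.06 V.
V_SD = 9.06 V ≥ V_ov = 0.39 V, confirming saturation.

I_D = 0.222 mA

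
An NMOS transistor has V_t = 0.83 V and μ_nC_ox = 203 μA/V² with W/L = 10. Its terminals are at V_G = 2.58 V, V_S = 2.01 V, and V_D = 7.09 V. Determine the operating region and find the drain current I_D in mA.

Cutoff; I_D = 0 mA

V_GS = V_G − V_S = 2.58 − 2.01 = 0.57 V; V_DS = V_D − V_S = 7.09 − 2.01 = 5.08 V.
V_GS = 0.57 V < V_t = 0.83 V, so the transistor is in cutoff.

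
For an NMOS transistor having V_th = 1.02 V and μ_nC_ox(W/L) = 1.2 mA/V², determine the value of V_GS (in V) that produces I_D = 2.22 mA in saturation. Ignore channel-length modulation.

In saturation I_D = ½ k_n (V_GS − V_th)², so V_GS − V_th = √(2 I_D / k_n) = √(2 × 2.22 / 1.2) = 1.92 V.
V_GS = 1.02 + 1.92 = 2.94 V.

V_GS = 2.94 V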